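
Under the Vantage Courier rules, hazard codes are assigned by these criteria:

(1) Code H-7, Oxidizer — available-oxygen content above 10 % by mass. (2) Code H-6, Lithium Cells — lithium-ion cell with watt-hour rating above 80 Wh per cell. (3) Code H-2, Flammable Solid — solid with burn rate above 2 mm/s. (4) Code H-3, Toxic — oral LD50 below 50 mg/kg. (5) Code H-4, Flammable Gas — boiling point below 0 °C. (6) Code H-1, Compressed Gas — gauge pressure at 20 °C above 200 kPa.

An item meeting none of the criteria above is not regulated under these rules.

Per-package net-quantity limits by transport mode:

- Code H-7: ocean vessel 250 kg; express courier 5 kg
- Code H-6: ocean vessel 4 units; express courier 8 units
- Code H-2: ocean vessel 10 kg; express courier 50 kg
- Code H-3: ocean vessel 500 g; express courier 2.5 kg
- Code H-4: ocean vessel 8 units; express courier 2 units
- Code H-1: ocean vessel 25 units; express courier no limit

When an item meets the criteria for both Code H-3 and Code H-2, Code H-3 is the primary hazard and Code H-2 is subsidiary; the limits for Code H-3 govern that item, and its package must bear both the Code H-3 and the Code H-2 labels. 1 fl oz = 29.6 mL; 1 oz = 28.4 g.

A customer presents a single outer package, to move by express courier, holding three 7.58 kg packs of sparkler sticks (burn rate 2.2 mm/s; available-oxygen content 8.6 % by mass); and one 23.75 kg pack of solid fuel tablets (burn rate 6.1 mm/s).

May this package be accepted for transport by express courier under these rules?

Yes

With burn rate 2.2 mm/s (> 2 mm/s), the sparkler sticks fall in Code H-2.
Burn rate 6.1 mm/s meets the Code H-2 criterion (Flammable Solid), so the solid fuel tablets are Code H-2.
Total Code H-2: (three 7.58 kg packs = 22.74 kg) + 23.75 kg = 46.49 kg.
46.49 kg ≤ 50 kg (express courier limit, Code H-2) — within limit.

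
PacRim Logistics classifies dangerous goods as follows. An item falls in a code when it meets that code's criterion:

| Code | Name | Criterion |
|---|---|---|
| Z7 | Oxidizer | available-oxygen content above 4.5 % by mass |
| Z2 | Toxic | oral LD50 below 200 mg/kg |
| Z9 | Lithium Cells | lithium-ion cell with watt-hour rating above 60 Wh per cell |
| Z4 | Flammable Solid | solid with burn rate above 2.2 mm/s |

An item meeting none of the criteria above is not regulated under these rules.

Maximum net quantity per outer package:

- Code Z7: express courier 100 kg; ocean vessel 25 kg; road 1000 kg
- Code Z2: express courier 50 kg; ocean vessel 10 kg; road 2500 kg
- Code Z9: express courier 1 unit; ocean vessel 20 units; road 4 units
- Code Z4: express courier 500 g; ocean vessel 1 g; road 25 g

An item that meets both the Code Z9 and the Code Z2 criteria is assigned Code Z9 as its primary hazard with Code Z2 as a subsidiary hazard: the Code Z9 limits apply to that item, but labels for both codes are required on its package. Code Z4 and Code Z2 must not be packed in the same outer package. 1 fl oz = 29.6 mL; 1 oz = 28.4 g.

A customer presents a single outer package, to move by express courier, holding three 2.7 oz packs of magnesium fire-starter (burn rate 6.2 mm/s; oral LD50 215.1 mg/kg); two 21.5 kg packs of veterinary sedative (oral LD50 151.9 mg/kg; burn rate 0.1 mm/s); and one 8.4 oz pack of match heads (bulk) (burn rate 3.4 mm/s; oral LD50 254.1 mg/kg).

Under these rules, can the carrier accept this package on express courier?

Magnesium fire-starter: burn rate 6.2 mm/s > 2.2 mm/s → Code Z4 (Flammable Solid).
The veterinary sedative has oral LD50 151.9 mg/kg, which is < 200 mg/kg, so it is Code Z2 (Toxic).
The match heads (bulk) have burn rate 3.4 mm/s, which is > 2.2 mm/s, so they are Code Z4 (Flammable Solid).
Total Code Z4: (three 2.7 oz packs = 230.04 g) + (one 8.4 oz pack = 238.56 g) = 468.6 g.
468.6 g ≤ 500 g (express courier limit, Code Z4) — within limit.
Code Z2 quantity: two 21.5 kg packs = 43 kg.
That is within the Code Z2 express courier limit of 50 kg.
Code Z4 and Code Z2 may not share an outer package.

No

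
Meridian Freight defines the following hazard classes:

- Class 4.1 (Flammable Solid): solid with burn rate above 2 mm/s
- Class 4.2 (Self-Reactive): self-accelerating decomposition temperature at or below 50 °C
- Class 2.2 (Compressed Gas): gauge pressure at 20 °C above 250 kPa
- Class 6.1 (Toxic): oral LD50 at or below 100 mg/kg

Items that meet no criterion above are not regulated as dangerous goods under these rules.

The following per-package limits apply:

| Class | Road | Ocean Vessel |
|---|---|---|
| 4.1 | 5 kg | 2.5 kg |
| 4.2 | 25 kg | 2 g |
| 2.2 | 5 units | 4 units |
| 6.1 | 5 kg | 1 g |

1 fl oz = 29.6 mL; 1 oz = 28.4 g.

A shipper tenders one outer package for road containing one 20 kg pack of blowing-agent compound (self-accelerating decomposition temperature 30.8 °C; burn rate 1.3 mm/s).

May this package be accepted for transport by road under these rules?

Yes

Blowing-agent compound: self-accelerating decomposition temperature 30.8 °C ≤ 50 °C → Class 4.2 (Self-Reactive).
Class 4.2 quantity: 20 kg.
That is within the Class 4.2 road limit of 25 kg.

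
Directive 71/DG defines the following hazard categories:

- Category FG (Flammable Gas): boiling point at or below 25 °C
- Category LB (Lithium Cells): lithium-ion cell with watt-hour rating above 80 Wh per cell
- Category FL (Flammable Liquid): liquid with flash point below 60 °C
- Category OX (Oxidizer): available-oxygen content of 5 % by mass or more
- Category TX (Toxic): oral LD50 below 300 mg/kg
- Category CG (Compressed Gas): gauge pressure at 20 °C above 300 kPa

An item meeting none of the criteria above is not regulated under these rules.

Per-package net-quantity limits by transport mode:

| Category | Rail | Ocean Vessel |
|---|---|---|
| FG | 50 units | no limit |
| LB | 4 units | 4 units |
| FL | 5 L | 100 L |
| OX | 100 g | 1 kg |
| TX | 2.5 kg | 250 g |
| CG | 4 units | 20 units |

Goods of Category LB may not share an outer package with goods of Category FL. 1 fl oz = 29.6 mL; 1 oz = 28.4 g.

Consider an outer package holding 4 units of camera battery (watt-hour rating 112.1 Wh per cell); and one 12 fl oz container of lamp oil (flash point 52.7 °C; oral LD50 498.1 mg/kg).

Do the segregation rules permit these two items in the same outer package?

No

Watt-hour rating 112.1 Wh per cell meets the Category LB criterion (Lithium Cells), so the camera battery is Category LB.
The lamp oil has flash point 52.7 °C, which is < 60 °C, so it is Category FL (Flammable Liquid).
Category LB and Category FL may not share an outer package.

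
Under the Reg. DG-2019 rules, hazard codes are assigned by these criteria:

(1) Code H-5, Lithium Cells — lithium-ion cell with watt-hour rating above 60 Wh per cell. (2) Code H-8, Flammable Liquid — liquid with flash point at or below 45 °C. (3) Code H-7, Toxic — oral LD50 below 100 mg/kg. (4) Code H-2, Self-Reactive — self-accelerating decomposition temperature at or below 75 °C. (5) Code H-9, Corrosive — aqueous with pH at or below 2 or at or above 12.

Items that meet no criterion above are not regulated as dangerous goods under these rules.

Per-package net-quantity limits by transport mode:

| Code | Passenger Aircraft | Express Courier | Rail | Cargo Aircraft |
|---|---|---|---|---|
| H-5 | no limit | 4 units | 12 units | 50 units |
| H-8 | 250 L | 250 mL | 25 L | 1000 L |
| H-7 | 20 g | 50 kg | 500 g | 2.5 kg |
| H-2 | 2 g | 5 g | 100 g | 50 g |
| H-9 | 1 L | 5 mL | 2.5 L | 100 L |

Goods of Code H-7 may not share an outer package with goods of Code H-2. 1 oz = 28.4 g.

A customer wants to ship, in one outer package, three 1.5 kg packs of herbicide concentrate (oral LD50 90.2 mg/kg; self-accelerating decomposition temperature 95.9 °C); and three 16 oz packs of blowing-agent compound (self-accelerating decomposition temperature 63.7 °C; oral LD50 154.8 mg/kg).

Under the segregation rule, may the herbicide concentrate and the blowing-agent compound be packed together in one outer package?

No

Herbicide concentrate: oral LD50 90.2 mg/kg < 100 mg/kg → Code H-7 (Toxic).
With self-accelerating decomposition temperature 63.7 °C (≤ 75 °C), the blowing-agent compound falls in Code H-2.
Code H-7 and Code H-2 may not share an outer package.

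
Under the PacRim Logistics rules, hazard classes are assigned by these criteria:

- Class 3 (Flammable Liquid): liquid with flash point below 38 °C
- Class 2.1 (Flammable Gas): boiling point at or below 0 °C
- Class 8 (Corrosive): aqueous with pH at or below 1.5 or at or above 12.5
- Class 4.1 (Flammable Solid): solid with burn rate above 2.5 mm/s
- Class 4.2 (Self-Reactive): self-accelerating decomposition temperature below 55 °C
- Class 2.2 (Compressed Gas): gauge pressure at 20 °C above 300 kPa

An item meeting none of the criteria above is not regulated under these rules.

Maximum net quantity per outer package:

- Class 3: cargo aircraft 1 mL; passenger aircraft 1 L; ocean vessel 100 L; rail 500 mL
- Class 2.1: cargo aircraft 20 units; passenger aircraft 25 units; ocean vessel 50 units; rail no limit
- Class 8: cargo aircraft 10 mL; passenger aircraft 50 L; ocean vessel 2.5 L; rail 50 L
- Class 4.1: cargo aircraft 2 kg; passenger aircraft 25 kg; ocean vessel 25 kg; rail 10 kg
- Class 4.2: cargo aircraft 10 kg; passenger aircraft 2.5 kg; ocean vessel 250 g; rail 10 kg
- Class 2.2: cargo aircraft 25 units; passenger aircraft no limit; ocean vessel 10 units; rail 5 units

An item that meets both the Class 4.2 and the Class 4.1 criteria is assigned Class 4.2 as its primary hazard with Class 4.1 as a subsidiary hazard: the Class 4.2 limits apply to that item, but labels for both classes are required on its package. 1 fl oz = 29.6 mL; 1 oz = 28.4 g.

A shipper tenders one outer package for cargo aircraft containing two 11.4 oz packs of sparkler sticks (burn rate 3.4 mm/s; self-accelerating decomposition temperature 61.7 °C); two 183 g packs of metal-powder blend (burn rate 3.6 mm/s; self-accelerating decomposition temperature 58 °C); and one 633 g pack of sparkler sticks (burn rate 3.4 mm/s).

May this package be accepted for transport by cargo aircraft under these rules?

Burn rate 3.4 mm/s meets the Class 4.1 criterion (Flammable Solid), so the sparkler sticks are Class 4.1.
The metal-powder blend has burn rate 3.6 mm/s, which is > 2.5 mm/s, so it is Class 4.1 (Flammable Solid).
The sparkler sticks have burn rate 3.4 mm/s, which is > 2.5 mm/s, so they are Class 4.1 (Flammable Solid).
Total Class 4.1: (two 11.4 oz packs = 647.52 g) + (two 183 g packs = 366 g) + 633 g = 1646.52 g.
1646.52 g is within the cargo aircraft limit of 2 kg for Class 4.1.

Yes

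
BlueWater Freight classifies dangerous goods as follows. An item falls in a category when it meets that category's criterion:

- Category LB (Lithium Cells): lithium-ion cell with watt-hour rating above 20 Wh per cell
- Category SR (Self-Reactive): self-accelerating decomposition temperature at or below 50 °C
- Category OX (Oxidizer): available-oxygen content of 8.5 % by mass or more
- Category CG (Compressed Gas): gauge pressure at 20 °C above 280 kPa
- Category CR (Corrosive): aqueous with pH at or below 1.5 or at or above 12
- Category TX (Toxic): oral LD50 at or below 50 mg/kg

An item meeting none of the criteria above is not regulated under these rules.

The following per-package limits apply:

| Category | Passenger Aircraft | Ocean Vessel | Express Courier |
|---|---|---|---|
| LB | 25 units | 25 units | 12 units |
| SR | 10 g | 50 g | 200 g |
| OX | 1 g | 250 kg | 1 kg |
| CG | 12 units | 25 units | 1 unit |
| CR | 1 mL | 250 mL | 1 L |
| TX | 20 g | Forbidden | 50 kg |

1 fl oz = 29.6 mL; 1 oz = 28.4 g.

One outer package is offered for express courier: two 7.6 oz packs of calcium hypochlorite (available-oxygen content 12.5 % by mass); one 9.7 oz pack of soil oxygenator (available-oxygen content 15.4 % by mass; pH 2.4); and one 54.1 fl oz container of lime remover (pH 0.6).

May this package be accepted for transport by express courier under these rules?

The calcium hypochlorite has available-oxygen content 12.5 % by mass, which is ≥ 8.5 % by mass, so it is Category OX (Oxidizer).
Soil oxygenator: available-oxygen content 15.4 % by mass ≥ 8.5 % by mass → Category OX (Oxidizer).
With pH 0.6 (≤ 1.5), the lime remover falls in Category CR.
Total Category OX: (two 7.6 oz packs = 431.68 g) + (one 9.7 oz pack = 275.48 g) = 707.16 g.
707.16 g is within the express courier limit of 1 kg for Category OX.
Category CR quantity: one 54.1 fl oz container = 1601.36 mL.
1601.36 mL exceeds the express courier limit of 1 L for Category CR.

No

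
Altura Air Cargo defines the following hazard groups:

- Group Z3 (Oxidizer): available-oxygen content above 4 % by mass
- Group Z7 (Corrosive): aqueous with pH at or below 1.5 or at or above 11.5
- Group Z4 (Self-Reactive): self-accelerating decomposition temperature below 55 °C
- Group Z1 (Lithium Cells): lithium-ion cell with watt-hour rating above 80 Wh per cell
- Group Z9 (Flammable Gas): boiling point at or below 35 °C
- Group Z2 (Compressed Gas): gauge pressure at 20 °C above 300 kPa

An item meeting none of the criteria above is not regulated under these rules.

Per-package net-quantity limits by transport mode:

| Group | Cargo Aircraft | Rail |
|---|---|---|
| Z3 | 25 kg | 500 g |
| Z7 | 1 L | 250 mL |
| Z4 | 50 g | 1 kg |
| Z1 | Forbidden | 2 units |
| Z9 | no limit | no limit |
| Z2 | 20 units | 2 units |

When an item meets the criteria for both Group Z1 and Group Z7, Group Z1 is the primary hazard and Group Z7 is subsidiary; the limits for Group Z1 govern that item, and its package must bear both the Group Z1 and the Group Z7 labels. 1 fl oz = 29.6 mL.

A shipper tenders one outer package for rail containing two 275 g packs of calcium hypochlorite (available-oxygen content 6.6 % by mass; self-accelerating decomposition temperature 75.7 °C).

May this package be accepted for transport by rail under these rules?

No

The calcium hypochlorite has available-oxygen content 6.6 % by mass, which is > 4 % by mass, so it is Group Z3 (Oxidizer).
Group Z3 quantity: two 275 g packs = 550 g.
550 g > 500 g (rail limit, Group Z3) — over the limit.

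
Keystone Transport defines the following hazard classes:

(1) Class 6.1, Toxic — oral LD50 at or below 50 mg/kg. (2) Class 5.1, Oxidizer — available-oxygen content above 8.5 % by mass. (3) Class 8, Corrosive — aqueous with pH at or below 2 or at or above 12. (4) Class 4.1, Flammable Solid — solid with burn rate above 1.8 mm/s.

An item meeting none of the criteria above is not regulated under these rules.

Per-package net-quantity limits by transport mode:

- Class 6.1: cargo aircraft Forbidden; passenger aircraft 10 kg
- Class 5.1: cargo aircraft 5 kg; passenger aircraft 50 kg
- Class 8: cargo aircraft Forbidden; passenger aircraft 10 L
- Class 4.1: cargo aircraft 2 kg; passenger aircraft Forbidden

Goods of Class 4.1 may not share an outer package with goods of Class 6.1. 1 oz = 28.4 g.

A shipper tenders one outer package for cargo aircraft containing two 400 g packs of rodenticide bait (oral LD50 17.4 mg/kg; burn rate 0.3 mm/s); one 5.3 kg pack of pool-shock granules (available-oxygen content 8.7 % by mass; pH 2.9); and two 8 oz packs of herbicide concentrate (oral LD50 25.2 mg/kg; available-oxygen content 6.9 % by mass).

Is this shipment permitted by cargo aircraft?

No

Oral LD50 17.4 mg/kg meets the Class 6.1 criterion (Toxic), so the rodenticide bait is Class 6.1.
The pool-shock granules have available-oxygen content 8.7 % by mass, which is > 8.5 % by mass, so they are Class 5.1 (Oxidizer).
With oral LD50 25.2 mg/kg (≤ 50 mg/kg), the herbicide concentrate falls in Class 6.1.
Class 5.1 quantity: 5.3 kg.
5.3 kg exceeds the cargo aircraft limit of 5 kg for Class 5.1.
Class 6.1 net quantity: (two 400 g packs = 800 g) + (two 8 oz packs = 454.4 g) = 1254.4 g.
By cargo aircraft, Class 6.1 is Forbidden regardless of quantity.
The segregation rule (Class 4.1 with Class 6.1) does not apply to Class 5.1 with Class 6.1.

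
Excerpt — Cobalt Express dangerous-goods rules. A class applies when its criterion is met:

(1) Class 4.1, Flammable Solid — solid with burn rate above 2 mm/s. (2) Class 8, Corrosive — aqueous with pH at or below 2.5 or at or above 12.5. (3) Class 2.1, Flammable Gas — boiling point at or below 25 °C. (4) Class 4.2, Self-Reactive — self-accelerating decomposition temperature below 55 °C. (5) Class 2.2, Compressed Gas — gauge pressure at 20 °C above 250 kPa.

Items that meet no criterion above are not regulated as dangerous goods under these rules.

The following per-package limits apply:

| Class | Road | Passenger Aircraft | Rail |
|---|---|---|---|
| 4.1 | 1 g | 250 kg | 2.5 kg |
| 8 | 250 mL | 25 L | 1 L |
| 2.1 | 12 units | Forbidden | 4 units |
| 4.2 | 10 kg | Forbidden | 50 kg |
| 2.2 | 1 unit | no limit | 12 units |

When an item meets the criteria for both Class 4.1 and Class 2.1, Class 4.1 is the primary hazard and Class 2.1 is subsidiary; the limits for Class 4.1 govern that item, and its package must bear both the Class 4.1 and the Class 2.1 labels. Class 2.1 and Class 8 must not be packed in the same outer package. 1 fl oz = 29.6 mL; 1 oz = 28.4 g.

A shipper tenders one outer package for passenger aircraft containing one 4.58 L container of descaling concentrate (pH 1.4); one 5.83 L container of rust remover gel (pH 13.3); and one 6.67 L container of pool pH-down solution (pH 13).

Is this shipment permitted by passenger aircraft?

With pH 1.4 (≤ 2.5), the descaling concentrate falls in Class 8.
The rust remover gel has pH 13.3, which is ≥ 12.5, so it is Class 8 (Corrosive).
Pool pH-down solution: pH 13 ≥ 12.5 → Class 8 (Corrosive).
Total Class 8: 4.58 L + 5.83 L + 6.67 L = 17.08 L.
17.08 L ≤ 25 L (passenger aircraft limit, Class 8) — within limit.

Yes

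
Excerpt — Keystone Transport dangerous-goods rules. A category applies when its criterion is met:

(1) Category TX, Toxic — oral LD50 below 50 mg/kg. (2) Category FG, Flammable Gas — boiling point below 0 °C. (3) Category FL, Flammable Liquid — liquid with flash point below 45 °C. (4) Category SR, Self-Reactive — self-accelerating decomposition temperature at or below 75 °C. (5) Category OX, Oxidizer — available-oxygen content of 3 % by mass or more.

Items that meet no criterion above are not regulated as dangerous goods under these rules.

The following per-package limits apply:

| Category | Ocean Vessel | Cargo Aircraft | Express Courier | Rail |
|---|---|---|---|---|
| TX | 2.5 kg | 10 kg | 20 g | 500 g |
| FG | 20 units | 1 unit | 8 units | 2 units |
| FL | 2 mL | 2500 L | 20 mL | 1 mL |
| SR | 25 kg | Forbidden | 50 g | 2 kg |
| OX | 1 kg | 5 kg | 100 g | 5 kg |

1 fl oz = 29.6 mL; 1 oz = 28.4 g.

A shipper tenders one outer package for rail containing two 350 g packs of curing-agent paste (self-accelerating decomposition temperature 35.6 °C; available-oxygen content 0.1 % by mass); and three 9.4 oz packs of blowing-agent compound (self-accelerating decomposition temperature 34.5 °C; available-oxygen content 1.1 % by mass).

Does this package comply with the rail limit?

Yes

The curing-agent paste has self-accelerating decomposition temperature 35.6 °C, which is ≤ 75 °C, so it is Category SR (Self-Reactive).
With self-accelerating decomposition temperature 34.5 °C (≤ 75 °C), the blowing-agent compound falls in Category SR.
Category SR net quantity: (two 350 g packs = 700 g) + (three 9.4 oz packs = 800.88 g) = 1500.88 g.
1500.88 g is within the rail limit of 2 kg for Category SR.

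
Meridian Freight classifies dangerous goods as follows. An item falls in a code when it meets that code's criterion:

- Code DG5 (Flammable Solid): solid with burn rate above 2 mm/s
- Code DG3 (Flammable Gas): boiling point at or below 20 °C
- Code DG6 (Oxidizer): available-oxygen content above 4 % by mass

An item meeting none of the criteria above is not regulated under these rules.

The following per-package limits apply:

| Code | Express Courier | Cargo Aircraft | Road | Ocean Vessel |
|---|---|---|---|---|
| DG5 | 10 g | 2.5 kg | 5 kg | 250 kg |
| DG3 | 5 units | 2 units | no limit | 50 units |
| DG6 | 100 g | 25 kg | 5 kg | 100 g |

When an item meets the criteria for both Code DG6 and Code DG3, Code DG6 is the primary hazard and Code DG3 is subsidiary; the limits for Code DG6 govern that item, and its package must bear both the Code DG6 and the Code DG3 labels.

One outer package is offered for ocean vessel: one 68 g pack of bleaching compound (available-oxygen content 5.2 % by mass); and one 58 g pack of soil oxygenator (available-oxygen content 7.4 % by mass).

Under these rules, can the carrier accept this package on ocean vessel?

With available-oxygen content 5.2 % by mass (> 4 % by mass), the bleaching compound falls in Code DG6.
Available-oxygen content 7.4 % by mass meets the Code DG6 criterion (Oxidizer), so the soil oxygenator is Code DG6.
Total Code DG6: 68 g + 58 g = 126 g.
126 g > 100 g (ocean vessel limit, Code DG6) — over the limit.

No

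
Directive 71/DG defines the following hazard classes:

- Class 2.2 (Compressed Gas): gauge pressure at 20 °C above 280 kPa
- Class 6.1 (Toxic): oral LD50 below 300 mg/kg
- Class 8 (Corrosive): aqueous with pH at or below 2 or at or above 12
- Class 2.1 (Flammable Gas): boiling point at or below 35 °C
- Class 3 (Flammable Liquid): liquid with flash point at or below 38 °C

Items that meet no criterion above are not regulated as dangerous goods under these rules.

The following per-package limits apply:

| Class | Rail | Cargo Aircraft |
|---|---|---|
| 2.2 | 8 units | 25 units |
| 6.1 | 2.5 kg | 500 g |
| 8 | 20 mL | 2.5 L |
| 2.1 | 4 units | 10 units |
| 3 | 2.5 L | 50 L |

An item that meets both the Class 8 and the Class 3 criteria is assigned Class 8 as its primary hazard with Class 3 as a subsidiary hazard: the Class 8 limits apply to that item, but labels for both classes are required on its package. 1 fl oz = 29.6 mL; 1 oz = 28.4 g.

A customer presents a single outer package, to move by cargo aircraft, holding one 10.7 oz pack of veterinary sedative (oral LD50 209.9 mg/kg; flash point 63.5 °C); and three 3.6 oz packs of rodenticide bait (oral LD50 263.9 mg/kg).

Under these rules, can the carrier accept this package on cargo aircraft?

Oral LD50 209.9 mg/kg meets the Class 6.1 criterion (Toxic), so the veterinary sedative is Class 6.1.
With oral LD50 263.9 mg/kg (< 300 mg/kg), the rodenticide bait falls in Class 6.1.
Total Class 6.1: (one 10.7 oz pack = 303.88 g) + (three 3.6 oz packs = 306.72 g) = 610.6 g.
That exceeds the Class 6.1 cargo aircraft limit of 500 g.

No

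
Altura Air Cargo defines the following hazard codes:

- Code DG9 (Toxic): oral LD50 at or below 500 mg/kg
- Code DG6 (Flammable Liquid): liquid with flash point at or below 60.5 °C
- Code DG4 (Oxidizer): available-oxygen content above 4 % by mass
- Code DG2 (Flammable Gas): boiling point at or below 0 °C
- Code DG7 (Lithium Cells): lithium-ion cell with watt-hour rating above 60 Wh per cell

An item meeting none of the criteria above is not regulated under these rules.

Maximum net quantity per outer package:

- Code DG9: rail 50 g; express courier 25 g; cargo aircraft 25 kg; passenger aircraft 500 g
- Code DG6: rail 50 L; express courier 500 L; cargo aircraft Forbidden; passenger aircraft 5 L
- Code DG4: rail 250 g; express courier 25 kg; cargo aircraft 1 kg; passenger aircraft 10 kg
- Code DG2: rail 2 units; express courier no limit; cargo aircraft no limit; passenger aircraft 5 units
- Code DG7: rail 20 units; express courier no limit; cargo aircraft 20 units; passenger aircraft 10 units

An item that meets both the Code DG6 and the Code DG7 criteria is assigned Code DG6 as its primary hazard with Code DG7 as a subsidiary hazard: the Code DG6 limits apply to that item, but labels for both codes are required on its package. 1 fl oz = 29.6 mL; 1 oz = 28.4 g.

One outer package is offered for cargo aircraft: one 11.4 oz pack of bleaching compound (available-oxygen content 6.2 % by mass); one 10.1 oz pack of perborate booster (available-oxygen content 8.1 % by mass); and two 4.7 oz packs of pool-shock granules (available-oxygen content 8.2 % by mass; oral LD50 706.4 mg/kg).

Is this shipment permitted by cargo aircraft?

With available-oxygen content 6.2 % by mass (> 4 % by mass), the bleaching compound falls in Code DG4.
Perborate booster: available-oxygen content 8.1 % by mass > 4 % by mass → Code DG4 (Oxidizer).
The pool-shock granules have available-oxygen content 8.2 % by mass, which is > 4 % by mass, so they are Code DG4 (Oxidizer).
Total Code DG4: (one 11.4 oz pack = 323.76 g) + (one 10.1 oz pack = 286.84 g) + (two 4.7 oz packs = 266.96 g) = 877.56 g.
877.56 g is within the cargo aircraft limit of 1 kg for Code DG4.

Yes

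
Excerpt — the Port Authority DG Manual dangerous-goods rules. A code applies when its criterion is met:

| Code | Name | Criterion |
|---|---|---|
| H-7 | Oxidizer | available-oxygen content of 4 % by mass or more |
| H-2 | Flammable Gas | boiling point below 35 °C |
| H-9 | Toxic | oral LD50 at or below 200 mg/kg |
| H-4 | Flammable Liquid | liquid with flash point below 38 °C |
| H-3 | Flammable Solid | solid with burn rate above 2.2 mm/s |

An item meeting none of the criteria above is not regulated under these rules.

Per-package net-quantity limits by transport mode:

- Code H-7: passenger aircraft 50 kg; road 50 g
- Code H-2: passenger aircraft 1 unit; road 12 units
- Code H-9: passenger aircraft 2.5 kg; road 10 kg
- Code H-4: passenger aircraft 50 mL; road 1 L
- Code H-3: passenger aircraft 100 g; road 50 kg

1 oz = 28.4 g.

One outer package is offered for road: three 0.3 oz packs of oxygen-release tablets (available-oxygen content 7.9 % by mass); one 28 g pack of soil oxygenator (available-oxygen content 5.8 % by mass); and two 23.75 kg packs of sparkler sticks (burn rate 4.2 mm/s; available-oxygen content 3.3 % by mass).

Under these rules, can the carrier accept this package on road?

The oxygen-release tablets have available-oxygen content 7.9 % by mass, which is ≥ 4 % by mass, so they are Code H-7 (Oxidizer).
Available-oxygen content 5.8 % by mass meets the Code H-7 criterion (Oxidizer), so the soil oxygenator is Code H-7.
Sparkler sticks: burn rate 4.2 mm/s > 2.2 mm/s → Code H-3 (Flammable Solid).
Code H-7 net quantity: (three 0.3 oz packs = 25.56 g) + 28 g = 53.56 g.
53.56 g > 50 g (road limit, Code H-7) — over the limit.
Code H-3 quantity: two 23.75 kg packs = 47.5 kg.
47.5 kg is within the road limit of 50 kg for Code H-3.

No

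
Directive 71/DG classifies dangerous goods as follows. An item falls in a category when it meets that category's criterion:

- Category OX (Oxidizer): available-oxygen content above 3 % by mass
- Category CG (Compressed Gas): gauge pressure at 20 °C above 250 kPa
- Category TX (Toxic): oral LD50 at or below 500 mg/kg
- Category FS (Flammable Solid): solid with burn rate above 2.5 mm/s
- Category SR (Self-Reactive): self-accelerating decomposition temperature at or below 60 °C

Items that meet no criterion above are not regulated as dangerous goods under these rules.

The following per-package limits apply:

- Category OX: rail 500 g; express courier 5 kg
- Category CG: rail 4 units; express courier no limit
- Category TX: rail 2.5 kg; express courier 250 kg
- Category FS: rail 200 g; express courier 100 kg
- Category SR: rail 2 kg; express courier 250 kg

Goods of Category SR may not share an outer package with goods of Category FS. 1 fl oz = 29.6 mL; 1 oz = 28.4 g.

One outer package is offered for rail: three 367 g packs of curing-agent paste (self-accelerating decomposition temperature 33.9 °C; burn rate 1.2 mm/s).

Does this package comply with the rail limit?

With self-accelerating decomposition temperature 33.9 °C (≤ 60 °C), the curing-agent paste falls in Category SR.
Category SR quantity: three 367 g packs = 1.101 kg.
1.101 kg is within the rail limit of 2 kg for Category SR.

Yes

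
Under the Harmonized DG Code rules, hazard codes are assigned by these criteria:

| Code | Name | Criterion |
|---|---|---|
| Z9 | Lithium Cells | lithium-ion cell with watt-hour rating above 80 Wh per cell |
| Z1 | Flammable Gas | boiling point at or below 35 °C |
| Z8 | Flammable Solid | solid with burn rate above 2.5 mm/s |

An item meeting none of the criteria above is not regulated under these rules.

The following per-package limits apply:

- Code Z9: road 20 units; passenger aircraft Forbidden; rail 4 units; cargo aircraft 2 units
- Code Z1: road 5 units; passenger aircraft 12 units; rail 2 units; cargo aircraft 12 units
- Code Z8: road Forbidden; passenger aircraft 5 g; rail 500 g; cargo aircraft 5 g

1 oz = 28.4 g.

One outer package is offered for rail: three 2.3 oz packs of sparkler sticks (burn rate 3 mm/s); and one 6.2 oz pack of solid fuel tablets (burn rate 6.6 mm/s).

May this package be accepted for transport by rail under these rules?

Yes

Burn rate 3 mm/s meets the Code Z8 criterion (Flammable Solid), so the sparkler sticks are Code Z8.
The solid fuel tablets have burn rate 6.6 mm/s, which is > 2.5 mm/s, so they are Code Z8 (Flammable Solid).
Code Z8 net quantity: (three 2.3 oz packs = 195.96 g) + (one 6.2 oz pack = 176.08 g) = 372.04 g.
372.04 g ≤ 500 g (rail limit, Code Z8) — within limit.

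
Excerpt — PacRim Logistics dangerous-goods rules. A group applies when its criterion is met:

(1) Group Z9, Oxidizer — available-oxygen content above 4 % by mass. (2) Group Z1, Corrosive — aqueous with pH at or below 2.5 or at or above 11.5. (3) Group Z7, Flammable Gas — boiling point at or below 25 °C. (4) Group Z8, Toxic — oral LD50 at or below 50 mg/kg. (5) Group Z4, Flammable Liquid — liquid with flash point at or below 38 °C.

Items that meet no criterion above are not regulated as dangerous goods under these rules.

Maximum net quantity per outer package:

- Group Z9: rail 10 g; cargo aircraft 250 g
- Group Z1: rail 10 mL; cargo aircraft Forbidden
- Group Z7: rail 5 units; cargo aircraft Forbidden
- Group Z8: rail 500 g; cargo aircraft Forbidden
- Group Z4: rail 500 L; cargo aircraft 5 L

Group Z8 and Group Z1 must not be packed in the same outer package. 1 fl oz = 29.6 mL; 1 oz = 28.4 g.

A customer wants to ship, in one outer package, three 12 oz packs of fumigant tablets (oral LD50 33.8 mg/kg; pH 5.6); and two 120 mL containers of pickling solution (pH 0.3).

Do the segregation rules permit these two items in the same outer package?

The fumigant tablets have oral LD50 33.8 mg/kg, which is ≤ 50 mg/kg, so they are Group Z8 (Toxic).
pH 0.3 meets the Group Z1 criterion (Corrosive), so the pickling solution is Group Z1.
Group Z8 and Group Z1 may not share an outer package.

No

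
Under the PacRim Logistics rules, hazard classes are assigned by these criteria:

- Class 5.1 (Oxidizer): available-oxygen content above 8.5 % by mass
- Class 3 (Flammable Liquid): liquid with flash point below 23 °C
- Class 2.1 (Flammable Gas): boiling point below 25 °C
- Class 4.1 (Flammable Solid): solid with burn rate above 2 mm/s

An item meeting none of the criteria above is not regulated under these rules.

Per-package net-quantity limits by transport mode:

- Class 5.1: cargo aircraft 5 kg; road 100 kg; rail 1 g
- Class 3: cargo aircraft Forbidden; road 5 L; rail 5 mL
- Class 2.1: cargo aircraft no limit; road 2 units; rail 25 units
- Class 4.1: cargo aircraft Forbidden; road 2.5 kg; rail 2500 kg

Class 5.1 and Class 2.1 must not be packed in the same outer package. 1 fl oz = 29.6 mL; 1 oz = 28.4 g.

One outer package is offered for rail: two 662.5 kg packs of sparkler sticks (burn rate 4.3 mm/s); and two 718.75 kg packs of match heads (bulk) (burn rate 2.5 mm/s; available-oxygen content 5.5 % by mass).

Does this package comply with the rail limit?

Burn rate 4.3 mm/s meets the Class 4.1 criterion (Flammable Solid), so the sparkler sticks are Class 4.1.
Burn rate 2.5 mm/s meets the Class 4.1 criterion (Flammable Solid), so the match heads (bulk) are Class 4.1.
Total Class 4.1: (two 662.5 kg packs = 1325 kg) + (two 718.75 kg packs = 1437.5 kg) = 2762.5 kg.
2762.5 kg > 2500 kg (rail limit, Class 4.1) — over the limit.

No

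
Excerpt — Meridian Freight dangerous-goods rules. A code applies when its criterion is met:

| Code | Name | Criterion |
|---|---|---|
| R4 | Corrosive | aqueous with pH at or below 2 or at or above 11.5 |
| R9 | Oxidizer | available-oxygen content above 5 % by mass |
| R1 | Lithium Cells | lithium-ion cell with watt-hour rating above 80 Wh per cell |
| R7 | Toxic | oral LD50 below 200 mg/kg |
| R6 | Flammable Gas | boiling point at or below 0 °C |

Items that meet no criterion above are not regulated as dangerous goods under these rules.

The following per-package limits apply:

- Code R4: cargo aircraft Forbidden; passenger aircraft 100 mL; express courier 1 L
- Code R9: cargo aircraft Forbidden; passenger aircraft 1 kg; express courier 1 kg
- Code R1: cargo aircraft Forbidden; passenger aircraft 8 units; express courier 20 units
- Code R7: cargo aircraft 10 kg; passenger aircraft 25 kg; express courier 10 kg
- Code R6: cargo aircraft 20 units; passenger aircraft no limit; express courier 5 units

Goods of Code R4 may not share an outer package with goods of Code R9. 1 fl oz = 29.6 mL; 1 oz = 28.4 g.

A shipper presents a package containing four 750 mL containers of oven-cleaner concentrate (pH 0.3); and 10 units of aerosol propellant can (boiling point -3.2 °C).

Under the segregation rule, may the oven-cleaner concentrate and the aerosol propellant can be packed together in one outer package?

Yes

Oven-cleaner concentrate: pH 0.3 ≤ 2 → Code R4 (Corrosive).
The aerosol propellant can has boiling point -3.2 °C, which is ≤ 0 °C, so it is Code R6 (Flammable Gas).
No segregation rule bars Code R4 with Code R6.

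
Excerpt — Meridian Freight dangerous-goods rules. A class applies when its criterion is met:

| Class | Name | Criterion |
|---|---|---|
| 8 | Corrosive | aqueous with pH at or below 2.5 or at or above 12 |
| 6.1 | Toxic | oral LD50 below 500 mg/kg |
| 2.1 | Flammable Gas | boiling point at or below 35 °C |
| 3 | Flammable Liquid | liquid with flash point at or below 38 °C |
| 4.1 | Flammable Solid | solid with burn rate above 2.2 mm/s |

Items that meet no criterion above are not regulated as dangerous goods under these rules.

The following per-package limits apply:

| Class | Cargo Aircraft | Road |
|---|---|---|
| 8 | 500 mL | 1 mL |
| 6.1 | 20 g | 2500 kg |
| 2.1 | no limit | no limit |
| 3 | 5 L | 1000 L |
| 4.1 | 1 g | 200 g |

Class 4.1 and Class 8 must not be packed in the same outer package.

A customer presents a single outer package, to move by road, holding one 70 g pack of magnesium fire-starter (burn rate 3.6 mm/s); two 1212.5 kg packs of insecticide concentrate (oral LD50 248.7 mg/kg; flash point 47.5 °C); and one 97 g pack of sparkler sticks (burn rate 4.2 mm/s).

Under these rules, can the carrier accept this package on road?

Yes

Burn rate 3.6 mm/s meets the Class 4.1 criterion (Flammable Solid), so the magnesium fire-starter is Class 4.1.
The insecticide concentrate has oral LD50 248.7 mg/kg, which is < 500 mg/kg, so it is Class 6.1 (Toxic).
Sparkler sticks: burn rate 4.2 mm/s > 2.2 mm/s → Class 4.1 (Flammable Solid).
Class 4.1 net quantity: 70 g + 97 g = 167 g.
That is within the Class 4.1 road limit of 200 g.
Class 6.1 quantity: two 1212.5 kg packs = 2425 kg.
2425 kg ≤ 2500 kg (road limit, Class 6.1) — within limit.
The segregation rule (Class 4.1 with Class 8) does not apply to Class 4.1 with Class 6.1.
Every hazard class is within its road limit and no segregation rule is violated.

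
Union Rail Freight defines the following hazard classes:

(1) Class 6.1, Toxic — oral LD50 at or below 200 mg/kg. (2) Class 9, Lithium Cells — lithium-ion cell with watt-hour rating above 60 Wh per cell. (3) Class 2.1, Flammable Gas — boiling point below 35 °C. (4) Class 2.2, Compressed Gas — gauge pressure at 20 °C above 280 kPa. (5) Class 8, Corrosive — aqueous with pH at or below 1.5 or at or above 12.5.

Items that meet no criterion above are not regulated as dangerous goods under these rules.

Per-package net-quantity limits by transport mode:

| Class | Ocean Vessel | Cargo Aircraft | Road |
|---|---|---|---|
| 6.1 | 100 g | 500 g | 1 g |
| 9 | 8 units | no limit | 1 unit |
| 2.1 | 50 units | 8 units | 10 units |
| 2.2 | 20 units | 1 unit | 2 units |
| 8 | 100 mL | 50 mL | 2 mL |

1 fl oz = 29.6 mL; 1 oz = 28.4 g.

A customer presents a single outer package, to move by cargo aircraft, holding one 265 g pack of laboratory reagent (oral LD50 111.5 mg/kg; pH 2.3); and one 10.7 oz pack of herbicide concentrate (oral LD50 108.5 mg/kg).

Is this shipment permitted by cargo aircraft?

No

Laboratory reagent: oral LD50 111.5 mg/kg ≤ 200 mg/kg → Class 6.1 (Toxic).
Herbicide concentrate: oral LD50 108.5 mg/kg ≤ 200 mg/kg → Class 6.1 (Toxic).
Total Class 6.1: 265 g + (one 10.7 oz pack = 303.88 g) = 568.88 g.
568.88 g exceeds the cargo aircraft limit of 500 g for Class 6.1.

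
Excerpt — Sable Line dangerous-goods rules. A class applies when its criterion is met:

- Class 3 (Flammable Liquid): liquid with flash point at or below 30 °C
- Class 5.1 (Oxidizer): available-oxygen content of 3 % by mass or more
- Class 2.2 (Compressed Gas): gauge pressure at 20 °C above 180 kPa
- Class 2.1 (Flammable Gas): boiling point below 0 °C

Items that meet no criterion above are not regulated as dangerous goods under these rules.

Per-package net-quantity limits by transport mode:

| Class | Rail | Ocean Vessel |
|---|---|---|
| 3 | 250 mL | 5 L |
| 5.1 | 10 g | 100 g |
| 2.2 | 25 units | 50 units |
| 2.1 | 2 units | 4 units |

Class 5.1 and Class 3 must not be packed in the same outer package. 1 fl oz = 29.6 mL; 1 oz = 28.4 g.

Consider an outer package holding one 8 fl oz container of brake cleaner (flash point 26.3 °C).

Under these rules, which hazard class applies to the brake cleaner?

With flash point 26.3 °C (≤ 30 °C), the brake cleaner falls in Class 3.

Class 3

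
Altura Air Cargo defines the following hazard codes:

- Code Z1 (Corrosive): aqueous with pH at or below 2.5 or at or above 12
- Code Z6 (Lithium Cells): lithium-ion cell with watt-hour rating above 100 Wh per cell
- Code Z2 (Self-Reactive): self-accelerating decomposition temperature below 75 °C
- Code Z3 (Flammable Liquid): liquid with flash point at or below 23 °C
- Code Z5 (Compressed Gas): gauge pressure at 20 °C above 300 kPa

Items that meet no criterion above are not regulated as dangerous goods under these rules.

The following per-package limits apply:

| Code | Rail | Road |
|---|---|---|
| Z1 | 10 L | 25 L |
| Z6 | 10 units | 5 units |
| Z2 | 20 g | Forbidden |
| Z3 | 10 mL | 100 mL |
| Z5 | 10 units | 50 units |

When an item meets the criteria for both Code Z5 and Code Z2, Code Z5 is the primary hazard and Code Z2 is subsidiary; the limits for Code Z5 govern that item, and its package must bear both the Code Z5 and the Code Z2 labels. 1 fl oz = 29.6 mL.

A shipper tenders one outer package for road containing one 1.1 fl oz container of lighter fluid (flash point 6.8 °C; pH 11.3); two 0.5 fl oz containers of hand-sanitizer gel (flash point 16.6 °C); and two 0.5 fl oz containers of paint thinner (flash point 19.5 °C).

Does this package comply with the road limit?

Yes

The lighter fluid has flash point 6.8 °C, which is ≤ 23 °C, so it is Code Z3 (Flammable Liquid).
Hand-sanitizer gel: flash point 16.6 °C ≤ 23 °C → Code Z3 (Flammable Liquid).
Flash point 19.5 °C meets the Code Z3 criterion (Flammable Liquid), so the paint thinner is Code Z3.
Code Z3 net quantity: (one 1.1 fl oz container = 32.56 mL) + (two 0.5 fl oz containers = 29.6 mL) + (two 0.5 fl oz containers = 29.6 mL) = 91.76 mL.
91.76 mL is within the road limit of 100 mL for Code Z3.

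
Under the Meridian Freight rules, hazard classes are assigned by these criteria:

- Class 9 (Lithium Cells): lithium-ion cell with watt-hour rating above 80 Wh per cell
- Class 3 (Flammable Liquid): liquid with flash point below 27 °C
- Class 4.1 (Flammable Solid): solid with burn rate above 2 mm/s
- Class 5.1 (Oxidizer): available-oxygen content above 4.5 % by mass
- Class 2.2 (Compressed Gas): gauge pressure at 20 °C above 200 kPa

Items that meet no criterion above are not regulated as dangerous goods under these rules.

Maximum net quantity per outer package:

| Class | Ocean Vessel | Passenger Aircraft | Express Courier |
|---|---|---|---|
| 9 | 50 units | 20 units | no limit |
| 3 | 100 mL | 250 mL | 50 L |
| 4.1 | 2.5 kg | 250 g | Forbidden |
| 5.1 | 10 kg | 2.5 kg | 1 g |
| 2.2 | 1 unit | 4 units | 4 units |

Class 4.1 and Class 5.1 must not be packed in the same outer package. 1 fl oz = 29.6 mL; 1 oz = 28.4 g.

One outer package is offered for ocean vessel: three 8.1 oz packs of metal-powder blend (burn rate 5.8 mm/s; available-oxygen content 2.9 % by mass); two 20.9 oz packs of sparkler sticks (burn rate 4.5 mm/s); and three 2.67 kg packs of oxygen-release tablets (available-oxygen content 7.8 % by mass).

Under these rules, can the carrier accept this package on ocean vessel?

Metal-powder blend: burn rate 5.8 mm/s > 2 mm/s → Class 4.1 (Flammable Solid).
Burn rate 4.5 mm/s meets the Class 4.1 criterion (Flammable Solid), so the sparkler sticks are Class 4.1.
Available-oxygen content 7.8 % by mass meets the Class 5.1 criterion (Oxidizer), so the oxygen-release tablets are Class 5.1.
Class 4.1 net quantity: (three 8.1 oz packs = 690.12 g) + (two 20.9 oz packs = 1187.12 g) = 1877.24 g.
That is within the Class 4.1 ocean vessel limit of 2.5 kg.
Class 5.1 quantity: three 2.67 kg packs = 8.01 kg.
8.01 kg is within the ocean vessel limit of 10 kg for Class 5.1.
Class 4.1 and Class 5.1 may not share an outer package.

No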